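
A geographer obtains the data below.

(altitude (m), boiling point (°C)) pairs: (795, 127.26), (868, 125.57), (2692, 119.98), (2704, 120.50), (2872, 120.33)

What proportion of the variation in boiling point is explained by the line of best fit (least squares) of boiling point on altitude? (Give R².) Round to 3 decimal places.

0.968

n = 5, Σx = 9931, Σy = 613.64, Σxy = 1204572.38, Σx² = 24192313, Σy² = 75357.6918
Sxx = Σx² − (Σx)²/n = 24192313 − 19724952.2 = 4467360.8
Sxy = Σxy − (Σx)(Σy)/n = 1204572.38 − 1218811.768 = -14239.388
Syy = Σy² − (Σy)²/n = 75357.6918 − 75310.80992 = 46.88188
R² = Sxy²/(Sxx·Syy) = (-14239.388)²/(4467360.8·46.88188) = 0.968114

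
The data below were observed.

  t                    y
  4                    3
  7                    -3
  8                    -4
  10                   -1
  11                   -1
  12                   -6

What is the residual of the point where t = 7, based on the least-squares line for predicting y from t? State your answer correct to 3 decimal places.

-2.154

n = 6, Σx = 52, Σy = -12, Σxy = -134, Σx² = 494
Sxx = Σx² − (Σx)²/n = 494 − 450.666667 = 43.333333
Sxy = Σxy − (Σx)(Σy)/n = -134 − (-104) = -30
b = Sxy/Sxx = -30/43.333333 = -0.692308
a = ȳ − b·x̄ = -2 − (-0.692308)·8.666667 = 4
ŷ(7) = 4 + (-0.692308)·7 = -0.846154
residual = y − ŷ = -3 − (-0.846154) = -2.153846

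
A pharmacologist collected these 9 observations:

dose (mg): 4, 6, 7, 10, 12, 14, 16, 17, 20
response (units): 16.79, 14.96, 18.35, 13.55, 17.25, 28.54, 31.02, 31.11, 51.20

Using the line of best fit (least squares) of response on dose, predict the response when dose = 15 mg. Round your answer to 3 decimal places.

30.895

n = 9, Σx = 106, Σy = 222.77, Σxy = 3076.62, Σx² = 1486
Sxx = Σx² − (Σx)²/n = 1486 − 1248.444444 = 237.555556
Sxy = Σxy − (Σx)(Σy)/n = 3076.62 − 2623.735556 = 452.884444
b = Sxy/Sxx = 452.884444/237.555556 = 1.906436
a = ȳ − b·x̄ = 24.752222 − 1.906436·11.777778 = 2.298644
ŷ(15) = a + b·15 = 2.298644 + 1.906436·15 = 30.895182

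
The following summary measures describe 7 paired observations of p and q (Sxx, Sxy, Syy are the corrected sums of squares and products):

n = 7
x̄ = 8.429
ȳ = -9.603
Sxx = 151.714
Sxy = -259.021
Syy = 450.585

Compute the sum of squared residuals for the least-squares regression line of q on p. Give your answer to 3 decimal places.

8.359

b = Sxy/Sxx = -259.021/151.714 = -1.707298
SSE = Syy − b·Sxy = 450.585 − (-1.707298)·(-259.021) = 8.358980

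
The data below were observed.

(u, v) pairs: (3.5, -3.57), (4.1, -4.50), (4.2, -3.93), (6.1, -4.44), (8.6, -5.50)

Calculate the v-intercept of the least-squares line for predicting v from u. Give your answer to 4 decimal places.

n = 5, Σx = 26.5, Σy = -21.94, Σxy = -121.835, Σx² = 157.87
Sxx = Σx² − (Σx)²/n = 157.87 − 140.45 = 17.42
Sxy = Σxy − (Σx)(Σy)/n = -121.835 − (-116.282) = -5.553
b = Sxy/Sxx = -5.553/17.42 = -0.318772
a = ȳ − b·x̄ = -4.388 − (-0.318772)·5.3 = -2.698511

-2.6985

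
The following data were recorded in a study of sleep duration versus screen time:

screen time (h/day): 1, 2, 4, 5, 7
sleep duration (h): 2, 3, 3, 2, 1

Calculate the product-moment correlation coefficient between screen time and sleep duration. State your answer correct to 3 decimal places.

n = 5, Σx = 19, Σy = 11, Σxy = 37, Σx² = 95, Σy² = 27
Sxx = Σx² − (Σx)²/n = 95 − 72.2 = 22.8
Sxy = Σxy − (Σx)(Σy)/n = 37 − 41.8 = -4.8
Syy = Σy² − (Σy)²/n = 27 − 24.2 = 2.8
r = Sxy/√(Sxx·Syy) = -4.8/√(63.84) = -4.8/7.989994 = -0.600751

-0.601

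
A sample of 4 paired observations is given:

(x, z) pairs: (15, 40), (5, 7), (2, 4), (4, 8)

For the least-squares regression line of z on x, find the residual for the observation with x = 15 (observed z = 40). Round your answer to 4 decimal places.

0.7178

n = 4, Σx = 26, Σy = 59, Σxy = 675, Σx² = 270
Sxx = Σx² − (Σx)²/n = 270 − 169 = 101
Sxy = Σxy − (Σx)(Σy)/n = 675 − 383.5 = 291.5
b = Sxy/Sxx = 291.5/101 = 2.886139
a = ȳ − b·x̄ = 14.75 − 2.886139·6.5 = -4.009901
ŷ(15) = -4.009901 + 2.886139·15 = 39.282178
residual = y − ŷ = 40 − 39.282178 = 0.717822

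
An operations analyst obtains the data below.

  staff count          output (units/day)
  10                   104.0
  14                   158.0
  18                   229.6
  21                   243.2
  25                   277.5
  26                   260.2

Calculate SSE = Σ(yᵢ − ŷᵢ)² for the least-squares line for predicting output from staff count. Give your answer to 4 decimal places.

1715.9553

n = 6, Σx = 114, Σy = 1272.5, Σxy = 26194.7, Σx² = 2362, Σy² = 292352.69
Sxx = Σx² − (Σx)²/n = 2362 − 2166 = 196
Sxy = Σxy − (Σx)(Σy)/n = 26194.7 − 24177.5 = 2017.2
Syy = Σy² − (Σy)²/n = 292352.69 − 269876.041667 = 22476.648333
b = Sxy/Sxx = 2017.2/196 = 10.291837
SSE = Syy − b·Sxy = 22476.648333 − 10.291837·2017.2 = 1715.955272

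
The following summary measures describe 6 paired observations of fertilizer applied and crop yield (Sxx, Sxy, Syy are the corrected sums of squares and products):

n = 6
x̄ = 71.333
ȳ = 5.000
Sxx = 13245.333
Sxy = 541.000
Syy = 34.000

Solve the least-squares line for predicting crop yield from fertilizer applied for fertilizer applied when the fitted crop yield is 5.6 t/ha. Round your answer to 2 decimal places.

b = Sxy/Sxx = 541/13245.333 = 0.040845
a = ȳ − b·x̄ = 5 − 0.040845·71.333 = 2.086434
Set a + b·x = 5.6: x = (5.6 − 2.086434) / 0.040845 = 86.022833

86.02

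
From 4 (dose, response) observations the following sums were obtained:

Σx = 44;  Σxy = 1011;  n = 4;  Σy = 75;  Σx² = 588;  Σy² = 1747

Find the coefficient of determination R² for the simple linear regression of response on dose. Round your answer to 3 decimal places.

0.976

Sxx = Σx² − (Σx)²/n = 588 − 484 = 104
Sxy = Σxy − (Σx)(Σy)/n = 1011 − 825 = 186
Syy = Σy² − (Σy)²/n = 1747 − 1406.25 = 340.75
R² = Sxy²/(Sxx·Syy) = (186)²/(104·340.75) = 0.976240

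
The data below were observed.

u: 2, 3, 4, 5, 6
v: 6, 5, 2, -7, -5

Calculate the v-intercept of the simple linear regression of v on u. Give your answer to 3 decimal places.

13.800

n = 5, Σx = 20, Σy = 1, Σxy = -30, Σx² = 90
Sxx = Σx² − (Σx)²/n = 90 − 80 = 10
Sxy = Σxy − (Σx)(Σy)/n = -30 − 4 = -34
b = Sxy/Sxx = -34/10 = -3.4
a = ȳ − b·x̄ = 0.2 − (-3.4)·4 = 13.8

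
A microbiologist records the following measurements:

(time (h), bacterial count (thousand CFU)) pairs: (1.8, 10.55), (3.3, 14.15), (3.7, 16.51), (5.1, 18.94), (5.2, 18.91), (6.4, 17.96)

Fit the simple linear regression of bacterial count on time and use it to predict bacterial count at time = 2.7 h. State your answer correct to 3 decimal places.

13.370

n = 6, Σx = 25.5, Σy = 97.02, Σxy = 436.642, Σx² = 121.83
Sxx = Σx² − (Σx)²/n = 121.83 − 108.375 = 13.455
Sxy = Σxy − (Σx)(Σy)/n = 436.642 − 412.335 = 24.307
b = Sxy/Sxx = 24.307/13.455 = 1.806540
a = ȳ − b·x̄ = 16.17 − 1.806540·4.25 = 8.492204
ŷ(2.7) = a + b·2.7 = 8.492204 + 1.806540·2.7 = 13.369863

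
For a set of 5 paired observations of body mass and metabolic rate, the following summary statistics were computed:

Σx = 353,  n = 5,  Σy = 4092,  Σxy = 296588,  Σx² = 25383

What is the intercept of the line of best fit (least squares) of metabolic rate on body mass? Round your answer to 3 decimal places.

Sxx = Σx² − (Σx)²/n = 25383 − 24921.8 = 461.2
Sxy = Σxy − (Σx)(Σy)/n = 296588 − 288895.2 = 7692.8
b = Sxy/Sxx = 7692.8/461.2 = 16.679965
a = ȳ − b·x̄ = 818.4 − 16.679965·70.6 = -359.205551

-359.206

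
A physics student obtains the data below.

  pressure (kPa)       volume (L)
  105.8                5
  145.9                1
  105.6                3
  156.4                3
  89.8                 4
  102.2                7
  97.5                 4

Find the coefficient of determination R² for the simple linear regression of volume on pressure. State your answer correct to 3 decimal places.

n = 7, Σx = 803.2, Σy = 27, Σxy = 2925.5, Σx² = 96107.9, Σy² = 125
Sxx = Σx² − (Σx)²/n = 96107.9 − 92161.462857 = 3946.437143
Sxy = Σxy − (Σx)(Σy)/n = 2925.5 − 3098.057143 = -172.557143
Syy = Σy² − (Σy)²/n = 125 − 104.142857 = 20.857143
R² = Sxy²/(Sxx·Syy) = (-172.557143)²/(3946.437143·20.857143) = 0.361748

0.362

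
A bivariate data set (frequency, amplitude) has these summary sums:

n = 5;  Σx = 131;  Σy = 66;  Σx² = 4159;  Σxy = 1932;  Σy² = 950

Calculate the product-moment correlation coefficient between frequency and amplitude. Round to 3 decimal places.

0.847

Sxx = Σx² − (Σx)²/n = 4159 − 3432.2 = 726.8
Sxy = Σxy − (Σx)(Σy)/n = 1932 − 1729.2 = 202.8
Syy = Σy² − (Σy)²/n = 950 − 871.2 = 78.8
r = Sxy/√(Sxx·Syy) = 202.8/√(57271.84) = 202.8/239.315357 = 0.847417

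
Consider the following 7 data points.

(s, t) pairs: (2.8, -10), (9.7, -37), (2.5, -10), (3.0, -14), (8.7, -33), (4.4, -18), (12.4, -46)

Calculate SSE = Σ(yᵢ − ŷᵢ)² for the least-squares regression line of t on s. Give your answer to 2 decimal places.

n = 7, Σx = 43.5, Σy = -168, Σxy = -1390.6, Σx² = 365.99, Σy² = 5294
Sxx = Σx² − (Σx)²/n = 365.99 − 270.321429 = 95.668571
Sxy = Σxy − (Σx)(Σy)/n = -1390.6 − (-1044) = -346.6
Syy = Σy² − (Σy)²/n = 5294 − 4032 = 1262
b = Sxy/Sxx = -346.6/95.668571 = -3.622924
SSE = Syy − b·Sxy = 1262 − (-3.622924)·(-346.6) = 6.294409

6.29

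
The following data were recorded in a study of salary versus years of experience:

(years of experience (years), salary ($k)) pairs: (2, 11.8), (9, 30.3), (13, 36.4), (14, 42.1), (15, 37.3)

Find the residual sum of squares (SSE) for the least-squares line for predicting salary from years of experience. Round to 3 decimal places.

30.723

n = 5, Σx = 53, Σy = 157.9, Σxy = 1918.4, Σx² = 675, Σy² = 5545.99
Sxx = Σx² − (Σx)²/n = 675 − 561.8 = 113.2
Sxy = Σxy − (Σx)(Σy)/n = 1918.4 − 1673.74 = 244.66
Syy = Σy² − (Σy)²/n = 5545.99 − 4986.482 = 559.508
b = Sxy/Sxx = 244.66/113.2 = 2.161307
SSE = Syy − b·Sxy = 559.508 − 2.161307·244.66 = 30.722527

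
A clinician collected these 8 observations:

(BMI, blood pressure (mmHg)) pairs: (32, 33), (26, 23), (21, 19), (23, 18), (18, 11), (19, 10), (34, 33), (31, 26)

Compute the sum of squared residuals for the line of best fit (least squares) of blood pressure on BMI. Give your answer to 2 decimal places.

36.72

n = 8, Σx = 204, Σy = 173, Σxy = 4783, Σx² = 5472, Σy² = 4289
Sxx = Σx² − (Σx)²/n = 5472 − 5202 = 270
Sxy = Σxy − (Σx)(Σy)/n = 4783 − 4411.5 = 371.5
Syy = Σy² − (Σy)²/n = 4289 − 3741.125 = 547.875
b = Sxy/Sxx = 371.5/270 = 1.375926
SSE = Syy − b·Sxy = 547.875 − 1.375926·371.5 = 36.718519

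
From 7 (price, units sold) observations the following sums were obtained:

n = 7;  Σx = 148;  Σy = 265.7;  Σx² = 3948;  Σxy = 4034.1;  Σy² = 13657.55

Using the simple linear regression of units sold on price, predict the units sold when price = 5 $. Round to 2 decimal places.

Sxx = Σx² − (Σx)²/n = 3948 − 3129.142857 = 818.857143
Sxy = Σxy − (Σx)(Σy)/n = 4034.1 − 5617.657143 = -1583.557143
b = Sxy/Sxx = -1583.557143/818.857143 = -1.933863
a = ȳ − b·x̄ = 37.957143 − (-1.933863)·21.142857 = 78.844522
ŷ(5) = a + b·5 = 78.844522 + (-1.933863)·5 = 69.175209

69.18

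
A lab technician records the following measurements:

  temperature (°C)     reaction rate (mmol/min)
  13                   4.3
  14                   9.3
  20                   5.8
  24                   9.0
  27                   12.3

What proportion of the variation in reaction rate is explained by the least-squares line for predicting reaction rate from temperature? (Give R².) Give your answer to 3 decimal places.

0.466

n = 5, Σx = 98, Σy = 40.7, Σxy = 850.2, Σx² = 2070, Σy² = 370.91
Sxx = Σx² − (Σx)²/n = 2070 − 1920.8 = 149.2
Sxy = Σxy − (Σx)(Σy)/n = 850.2 − 797.72 = 52.48
Syy = Σy² − (Σy)²/n = 370.91 − 331.298 = 39.612
R² = Sxy²/(Sxx·Syy) = (52.48)²/(149.2·39.612) = 0.466007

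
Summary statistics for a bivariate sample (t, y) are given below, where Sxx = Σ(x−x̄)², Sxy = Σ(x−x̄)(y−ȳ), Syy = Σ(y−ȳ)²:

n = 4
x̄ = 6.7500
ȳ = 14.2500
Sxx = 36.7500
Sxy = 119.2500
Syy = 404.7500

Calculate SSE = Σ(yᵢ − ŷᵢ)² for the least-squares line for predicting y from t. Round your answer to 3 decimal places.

b = Sxy/Sxx = 119.25/36.75 = 3.244898
SSE = Syy − b·Sxy = 404.75 − 3.244898·119.25 = 17.795918

17.796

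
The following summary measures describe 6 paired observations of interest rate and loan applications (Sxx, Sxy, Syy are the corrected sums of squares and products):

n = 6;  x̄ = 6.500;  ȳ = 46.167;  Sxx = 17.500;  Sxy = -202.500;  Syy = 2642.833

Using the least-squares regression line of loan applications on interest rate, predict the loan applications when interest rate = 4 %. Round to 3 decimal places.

75.096

b = Sxy/Sxx = -202.5/17.5 = -11.571429
a = ȳ − b·x̄ = 46.167 − (-11.571429)·6.5 = 121.381286
ŷ(4) = a + b·4 = 121.381286 + (-11.571429)·4 = 75.095571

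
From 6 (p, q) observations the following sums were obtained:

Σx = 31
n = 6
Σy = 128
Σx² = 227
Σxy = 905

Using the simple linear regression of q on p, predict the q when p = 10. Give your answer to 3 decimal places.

38.955

Sxx = Σx² − (Σx)²/n = 227 − 160.166667 = 66.833333
Sxy = Σxy − (Σx)(Σy)/n = 905 − 661.333333 = 243.666667
b = Sxy/Sxx = 243.666667/66.833333 = 3.645885
a = ȳ − b·x̄ = 21.333333 − 3.645885·5.166667 = 2.496259
ŷ(10) = a + b·10 = 2.496259 + 3.645885·10 = 38.955112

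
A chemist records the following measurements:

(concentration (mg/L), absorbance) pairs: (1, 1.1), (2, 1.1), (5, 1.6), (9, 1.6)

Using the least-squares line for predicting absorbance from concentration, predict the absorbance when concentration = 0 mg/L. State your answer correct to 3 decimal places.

1.048

n = 4, Σx = 17, Σy = 5.4, Σxy = 25.7, Σx² = 111
Sxx = Σx² − (Σx)²/n = 111 − 72.25 = 38.75
Sxy = Σxy − (Σx)(Σy)/n = 25.7 − 22.95 = 2.75
b = Sxy/Sxx = 2.75/38.75 = 0.070968
a = ȳ − b·x̄ = 1.35 − 0.070968·4.25 = 1.048387
ŷ(0) = a + b·0 = 1.048387 + 0.070968·0 = 1.048387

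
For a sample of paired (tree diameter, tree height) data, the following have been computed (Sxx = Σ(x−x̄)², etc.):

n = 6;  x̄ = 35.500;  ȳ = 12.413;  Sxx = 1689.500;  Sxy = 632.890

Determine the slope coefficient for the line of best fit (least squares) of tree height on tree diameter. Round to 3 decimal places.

b = Sxy/Sxx = 632.89/1689.5 = 0.374602

0.375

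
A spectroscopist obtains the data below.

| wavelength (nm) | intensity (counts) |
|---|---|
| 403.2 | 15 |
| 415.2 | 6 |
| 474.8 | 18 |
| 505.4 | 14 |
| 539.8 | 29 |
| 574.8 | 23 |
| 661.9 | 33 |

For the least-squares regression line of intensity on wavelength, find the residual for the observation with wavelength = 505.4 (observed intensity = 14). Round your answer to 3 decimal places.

n = 7, Σx = 3575.1, Σy = 138, Σxy = 74878.5, Σx² = 1875716.17
Sxx = Σx² − (Σx)²/n = 1875716.17 − 1825905.715714 = 49810.454286
Sxy = Σxy − (Σx)(Σy)/n = 74878.5 − 70480.542857 = 4397.957143
b = Sxy/Sxx = 4397.957143/49810.454286 = 0.088294
a = ȳ − b·x̄ = 19.714286 − 0.088294·510.728571 = -25.379910
ŷ(505.4) = -25.379910 + 0.088294·505.4 = 19.243806
residual = y − ŷ = 14 − 19.243806 = -5.243806

-5.244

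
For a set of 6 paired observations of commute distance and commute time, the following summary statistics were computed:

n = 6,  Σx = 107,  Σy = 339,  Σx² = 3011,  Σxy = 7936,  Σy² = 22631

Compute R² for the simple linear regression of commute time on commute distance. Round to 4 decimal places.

0.9319

Sxx = Σx² − (Σx)²/n = 3011 − 1908.166667 = 1102.833333
Sxy = Σxy − (Σx)(Σy)/n = 7936 − 6045.5 = 1890.5
Syy = Σy² − (Σy)²/n = 22631 − 19153.5 = 3477.5
R² = Sxy²/(Sxx·Syy) = (1890.5)²/(1102.833333·3477.5) = 0.931915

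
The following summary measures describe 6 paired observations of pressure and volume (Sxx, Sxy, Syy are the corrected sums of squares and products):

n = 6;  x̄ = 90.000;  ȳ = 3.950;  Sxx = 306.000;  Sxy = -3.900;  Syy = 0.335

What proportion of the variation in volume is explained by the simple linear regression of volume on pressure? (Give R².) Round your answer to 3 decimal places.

R² = Sxy²/(Sxx·Syy) = (-3.9)²/(306·0.335) = 0.148376

0.148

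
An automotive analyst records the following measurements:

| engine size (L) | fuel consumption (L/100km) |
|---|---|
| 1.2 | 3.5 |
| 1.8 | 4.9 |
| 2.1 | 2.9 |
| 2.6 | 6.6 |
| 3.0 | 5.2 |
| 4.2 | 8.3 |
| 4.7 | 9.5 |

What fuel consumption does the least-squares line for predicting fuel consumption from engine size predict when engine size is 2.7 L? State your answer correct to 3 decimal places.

5.669

n = 7, Σx = 19.6, Σy = 40.9, Σxy = 131.38, Σx² = 64.58
Sxx = Σx² − (Σx)²/n = 64.58 − 54.88 = 9.7
Sxy = Σxy − (Σx)(Σy)/n = 131.38 − 114.52 = 16.86
b = Sxy/Sxx = 16.86/9.7 = 1.738144
a = ȳ − b·x̄ = 5.842857 − 1.738144·2.8 = 0.976053
ŷ(2.7) = a + b·2.7 = 0.976053 + 1.738144·2.7 = 5.669043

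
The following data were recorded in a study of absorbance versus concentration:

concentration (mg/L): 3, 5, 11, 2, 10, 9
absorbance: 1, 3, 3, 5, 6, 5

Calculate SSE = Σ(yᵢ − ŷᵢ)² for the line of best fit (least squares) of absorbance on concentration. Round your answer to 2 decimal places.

14.65

n = 6, Σx = 40, Σy = 23, Σxy = 166, Σx² = 340, Σy² = 105
Sxx = Σx² − (Σx)²/n = 340 − 266.666667 = 73.333333
Sxy = Σxy − (Σx)(Σy)/n = 166 − 153.333333 = 12.666667
Syy = Σy² − (Σy)²/n = 105 − 88.166667 = 16.833333
b = Sxy/Sxx = 12.666667/73.333333 = 0.172727
SSE = Syy − b·Sxy = 16.833333 − 0.172727·12.666667 = 14.645455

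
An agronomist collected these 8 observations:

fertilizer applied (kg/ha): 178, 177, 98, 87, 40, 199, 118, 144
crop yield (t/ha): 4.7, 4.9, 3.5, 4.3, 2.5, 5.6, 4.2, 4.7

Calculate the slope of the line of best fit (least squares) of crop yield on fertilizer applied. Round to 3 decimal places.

0.016

n = 8, Σx = 1041, Σy = 34.4, Σxy = 4807.8, Σx² = 156047
Sxx = Σx² − (Σx)²/n = 156047 − 135460.125 = 20586.875
Sxy = Σxy − (Σx)(Σy)/n = 4807.8 − 4476.3 = 331.5
b = Sxy/Sxx = 331.5/20586.875 = 0.016102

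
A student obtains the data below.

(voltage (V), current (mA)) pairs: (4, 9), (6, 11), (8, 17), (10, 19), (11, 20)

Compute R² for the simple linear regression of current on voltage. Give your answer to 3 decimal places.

0.960

n = 5, Σx = 39, Σy = 76, Σxy = 648, Σx² = 337, Σy² = 1252
Sxx = Σx² − (Σx)²/n = 337 − 304.2 = 32.8
Sxy = Σxy − (Σx)(Σy)/n = 648 − 592.8 = 55.2
Syy = Σy² − (Σy)²/n = 1252 − 1155.2 = 96.8
R² = Sxy²/(Sxx·Syy) = (55.2)²/(32.8·96.8) = 0.959686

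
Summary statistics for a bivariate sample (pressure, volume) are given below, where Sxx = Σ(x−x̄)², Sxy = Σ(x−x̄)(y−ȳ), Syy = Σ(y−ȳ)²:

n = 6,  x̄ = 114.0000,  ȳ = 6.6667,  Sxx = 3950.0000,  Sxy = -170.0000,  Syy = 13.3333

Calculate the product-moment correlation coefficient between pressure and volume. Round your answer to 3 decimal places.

r = Sxy/√(Sxx·Syy) = -170/√(52666.535) = -170/229.491906 = -0.740767

-0.741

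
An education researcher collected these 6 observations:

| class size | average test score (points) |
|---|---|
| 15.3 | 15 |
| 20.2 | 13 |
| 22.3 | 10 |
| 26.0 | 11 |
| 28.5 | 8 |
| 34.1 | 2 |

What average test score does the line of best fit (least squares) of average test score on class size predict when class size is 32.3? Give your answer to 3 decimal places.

n = 6, Σx = 146.4, Σy = 59, Σxy = 1297.3, Σx² = 3790.48
Sxx = Σx² − (Σx)²/n = 3790.48 − 3572.16 = 218.32
Sxy = Σxy − (Σx)(Σy)/n = 1297.3 − 1439.6 = -142.3
b = Sxy/Sxx = -142.3/218.32 = -0.651796
a = ȳ − b·x̄ = 9.833333 − (-0.651796)·24.4 = 25.737144
ŷ(32.3) = a + b·32.3 = 25.737144 + (-0.651796)·32.3 = 4.684149

4.684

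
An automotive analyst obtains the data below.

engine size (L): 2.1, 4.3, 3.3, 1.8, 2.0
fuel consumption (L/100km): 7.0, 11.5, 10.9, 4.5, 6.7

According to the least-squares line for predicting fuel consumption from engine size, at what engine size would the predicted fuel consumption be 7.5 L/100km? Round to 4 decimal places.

2.4634

n = 5, Σx = 13.5, Σy = 40.6, Σxy = 121.62, Σx² = 41.03
Sxx = Σx² − (Σx)²/n = 41.03 − 36.45 = 4.58
Sxy = Σxy − (Σx)(Σy)/n = 121.62 − 109.62 = 12
b = Sxy/Sxx = 12/4.58 = 2.620087
a = ȳ − b·x̄ = 8.12 − 2.620087·2.7 = 1.045764
Set a + b·x = 7.5: x = (7.5 − 1.045764) / 2.620087 = 2.463367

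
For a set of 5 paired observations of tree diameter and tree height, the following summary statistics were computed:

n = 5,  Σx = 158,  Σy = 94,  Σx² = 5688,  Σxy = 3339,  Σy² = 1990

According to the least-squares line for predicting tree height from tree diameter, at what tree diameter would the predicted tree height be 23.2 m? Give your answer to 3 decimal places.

Sxx = Σx² − (Σx)²/n = 5688 − 4992.8 = 695.2
Sxy = Σxy − (Σx)(Σy)/n = 3339 − 2970.4 = 368.6
b = Sxy/Sxx = 368.6/695.2 = 0.530207
a = ȳ − b·x̄ = 18.8 − 0.530207·31.6 = 2.045455
Set a + b·x = 23.2: x = (23.2 − 2.045455) / 0.530207 = 39.898644

39.899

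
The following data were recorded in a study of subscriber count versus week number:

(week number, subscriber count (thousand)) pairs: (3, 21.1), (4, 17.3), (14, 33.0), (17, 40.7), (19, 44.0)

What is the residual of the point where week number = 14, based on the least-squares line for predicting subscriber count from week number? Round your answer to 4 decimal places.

-2.2500

n = 5, Σx = 57, Σy = 156.1, Σxy = 2122.4, Σx² = 871
Sxx = Σx² − (Σx)²/n = 871 − 649.8 = 221.2
Sxy = Σxy − (Σx)(Σy)/n = 2122.4 − 1779.54 = 342.86
b = Sxy/Sxx = 342.86/221.2 = 1.55
a = ȳ − b·x̄ = 31.22 − 1.55·11.4 = 13.55
ŷ(14) = 13.55 + 1.55·14 = 35.25
residual = y − ŷ = 33.0 − 35.25 = -2.25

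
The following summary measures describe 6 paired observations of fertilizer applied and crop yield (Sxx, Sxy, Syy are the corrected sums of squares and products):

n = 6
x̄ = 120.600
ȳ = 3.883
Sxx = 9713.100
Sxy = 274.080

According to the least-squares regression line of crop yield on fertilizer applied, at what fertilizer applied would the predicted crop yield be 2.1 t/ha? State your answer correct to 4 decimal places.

b = Sxy/Sxx = 274.08/9713.1 = 0.028218
a = ȳ − b·x̄ = 3.883 − 0.028218·120.6 = 0.479962
Set a + b·x = 2.1: x = (2.1 − 0.479962) / 0.028218 = 57.412400

57.4124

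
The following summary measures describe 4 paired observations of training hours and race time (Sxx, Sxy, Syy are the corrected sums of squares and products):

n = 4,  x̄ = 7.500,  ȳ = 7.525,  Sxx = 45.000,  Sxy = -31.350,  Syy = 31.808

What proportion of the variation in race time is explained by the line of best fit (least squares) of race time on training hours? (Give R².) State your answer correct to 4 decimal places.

R² = Sxy²/(Sxx·Syy) = (-31.35)²/(45·31.808) = 0.686635

0.6866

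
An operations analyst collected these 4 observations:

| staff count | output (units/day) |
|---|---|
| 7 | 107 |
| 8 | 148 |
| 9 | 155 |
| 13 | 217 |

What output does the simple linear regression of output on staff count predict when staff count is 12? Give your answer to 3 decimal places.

n = 4, Σx = 37, Σy = 627, Σxy = 6149, Σx² = 363
Sxx = Σx² − (Σx)²/n = 363 − 342.25 = 20.75
Sxy = Σxy − (Σx)(Σy)/n = 6149 − 5799.75 = 349.25
b = Sxy/Sxx = 349.25/20.75 = 16.831325
a = ȳ − b·x̄ = 156.75 − 16.831325·9.25 = 1.060241
ŷ(12) = a + b·12 = 1.060241 + 16.831325·12 = 203.036145

203.036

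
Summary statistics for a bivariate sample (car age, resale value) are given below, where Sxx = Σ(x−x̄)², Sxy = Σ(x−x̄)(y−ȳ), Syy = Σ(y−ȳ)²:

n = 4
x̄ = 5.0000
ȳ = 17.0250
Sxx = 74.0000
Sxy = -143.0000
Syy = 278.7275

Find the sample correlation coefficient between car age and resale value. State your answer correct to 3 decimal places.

r = Sxy/√(Sxx·Syy) = -143/√(20625.835) = -143/143.616973 = -0.995704

-0.996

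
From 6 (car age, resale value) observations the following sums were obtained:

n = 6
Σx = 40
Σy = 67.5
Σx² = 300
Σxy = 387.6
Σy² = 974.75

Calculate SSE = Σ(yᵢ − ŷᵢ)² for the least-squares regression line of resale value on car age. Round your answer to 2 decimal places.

98.56

Sxx = Σx² − (Σx)²/n = 300 − 266.666667 = 33.333333
Sxy = Σxy − (Σx)(Σy)/n = 387.6 − 450 = -62.4
Syy = Σy² − (Σy)²/n = 974.75 − 759.375 = 215.375
b = Sxy/Sxx = -62.4/33.333333 = -1.872
SSE = Syy − b·Sxy = 215.375 − (-1.872)·(-62.4) = 98.5622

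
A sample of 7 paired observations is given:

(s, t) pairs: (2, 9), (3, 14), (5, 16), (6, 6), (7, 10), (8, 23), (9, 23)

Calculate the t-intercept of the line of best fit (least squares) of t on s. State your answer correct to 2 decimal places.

n = 7, Σx = 40, Σy = 101, Σxy = 637, Σx² = 268
Sxx = Σx² − (Σx)²/n = 268 − 228.571429 = 39.428571
Sxy = Σxy − (Σx)(Σy)/n = 637 − 577.142857 = 59.857143
b = Sxy/Sxx = 59.857143/39.428571 = 1.518116
a = ȳ − b·x̄ = 14.428571 − 1.518116·5.714286 = 5.753623

5.75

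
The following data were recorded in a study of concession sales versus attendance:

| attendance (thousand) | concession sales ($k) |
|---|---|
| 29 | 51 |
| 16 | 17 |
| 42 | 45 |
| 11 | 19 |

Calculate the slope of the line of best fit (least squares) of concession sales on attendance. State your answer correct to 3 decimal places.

1.060

n = 4, Σx = 98, Σy = 132, Σxy = 3850, Σx² = 2982
Sxx = Σx² − (Σx)²/n = 2982 − 2401 = 581
Sxy = Σxy − (Σx)(Σy)/n = 3850 − 3234 = 616
b = Sxy/Sxx = 616/581 = 1.060241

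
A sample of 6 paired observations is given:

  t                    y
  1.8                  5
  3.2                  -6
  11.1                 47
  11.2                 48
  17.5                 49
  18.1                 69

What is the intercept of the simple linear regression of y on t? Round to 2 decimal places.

n = 6, Σx = 62.9, Σy = 212, Σxy = 3155.5, Σx² = 895.99
Sxx = Σx² − (Σx)²/n = 895.99 − 659.401667 = 236.588333
Sxy = Σxy − (Σx)(Σy)/n = 3155.5 − 2222.466667 = 933.033333
b = Sxy/Sxx = 933.033333/236.588333 = 3.943700
a = ȳ − b·x̄ = 35.333333 − 3.943700·10.483333 = -6.009785

-6.01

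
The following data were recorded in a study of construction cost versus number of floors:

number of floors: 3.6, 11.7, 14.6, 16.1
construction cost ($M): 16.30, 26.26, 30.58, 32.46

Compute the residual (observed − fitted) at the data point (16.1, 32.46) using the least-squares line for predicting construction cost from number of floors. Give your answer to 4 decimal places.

n = 4, Σx = 46, Σy = 105.6, Σxy = 1334.996, Σx² = 622.22
Sxx = Σx² − (Σx)²/n = 622.22 − 529 = 93.22
Sxy = Σxy − (Σx)(Σy)/n = 1334.996 − 1214.4 = 120.596
b = Sxy/Sxx = 120.596/93.22 = 1.293671
a = ȳ − b·x̄ = 26.4 − 1.293671·11.5 = 11.522785
ŷ(16.1) = 11.522785 + 1.293671·16.1 = 32.350886
residual = y − ŷ = 32.46 − 32.350886 = 0.109114

0.1091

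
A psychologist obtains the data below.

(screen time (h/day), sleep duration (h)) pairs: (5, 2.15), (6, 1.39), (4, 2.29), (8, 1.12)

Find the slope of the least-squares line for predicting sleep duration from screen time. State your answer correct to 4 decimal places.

-0.3146

n = 4, Σx = 23, Σy = 6.95, Σxy = 37.21, Σx² = 141
Sxx = Σx² − (Σx)²/n = 141 − 132.25 = 8.75
Sxy = Σxy − (Σx)(Σy)/n = 37.21 − 39.9625 = -2.7525
b = Sxy/Sxx = -2.7525/8.75 = -0.314571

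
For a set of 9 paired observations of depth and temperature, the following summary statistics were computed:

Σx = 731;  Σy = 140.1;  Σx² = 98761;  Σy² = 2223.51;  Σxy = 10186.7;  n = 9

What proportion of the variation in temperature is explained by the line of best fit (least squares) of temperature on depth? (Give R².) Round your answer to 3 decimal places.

Sxx = Σx² − (Σx)²/n = 98761 − 59373.444444 = 39387.555556
Sxy = Σxy − (Σx)(Σy)/n = 10186.7 − 11379.233333 = -1192.533333
Syy = Σy² − (Σy)²/n = 2223.51 − 2180.89 = 42.62
R² = Sxy²/(Sxx·Syy) = (-1192.533333)²/(39387.555556·42.62) = 0.847166

0.847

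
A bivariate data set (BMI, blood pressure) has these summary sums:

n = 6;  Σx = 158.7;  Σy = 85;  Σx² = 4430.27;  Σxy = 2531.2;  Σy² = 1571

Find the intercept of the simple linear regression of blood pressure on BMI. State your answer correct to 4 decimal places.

-18.0013

Sxx = Σx² − (Σx)²/n = 4430.27 − 4197.615 = 232.655
Sxy = Σxy − (Σx)(Σy)/n = 2531.2 − 2248.25 = 282.95
b = Sxy/Sxx = 282.95/232.655 = 1.216178
a = ȳ − b·x̄ = 14.166667 − 1.216178·26.45 = -18.001254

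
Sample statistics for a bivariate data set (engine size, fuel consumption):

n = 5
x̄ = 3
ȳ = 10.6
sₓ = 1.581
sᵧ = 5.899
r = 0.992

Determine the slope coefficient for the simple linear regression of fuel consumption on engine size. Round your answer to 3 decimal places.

3.701

b = r · sᵧ/sₓ = 0.992 · 5.899/1.581 = 3.701333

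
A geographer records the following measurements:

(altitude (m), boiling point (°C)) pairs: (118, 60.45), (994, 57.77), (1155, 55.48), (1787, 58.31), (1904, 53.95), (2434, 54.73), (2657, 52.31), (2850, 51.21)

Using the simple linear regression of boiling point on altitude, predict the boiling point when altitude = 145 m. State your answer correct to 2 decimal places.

60.23

n = 8, Σx = 13899, Σy = 444.21, Σxy = 753705.64, Σx² = 30261075
Sxx = Σx² − (Σx)²/n = 30261075 − 24147775.125 = 6113299.875
Sxy = Σxy − (Σx)(Σy)/n = 753705.64 − 771759.34875 = -18053.70875
b = Sxy/Sxx = -18053.70875/6113299.875 = -0.002953
a = ȳ − b·x̄ = 55.52625 − (-0.002953)·1737.375 = 60.657041
ŷ(145) = a + b·145 = 60.657041 + (-0.002953)·145 = 60.228829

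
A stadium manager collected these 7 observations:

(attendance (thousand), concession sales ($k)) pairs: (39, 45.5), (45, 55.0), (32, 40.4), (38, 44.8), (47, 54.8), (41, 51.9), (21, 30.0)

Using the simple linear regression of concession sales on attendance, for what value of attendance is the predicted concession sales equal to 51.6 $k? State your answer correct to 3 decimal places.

43.097

n = 7, Σx = 263, Σy = 322.4, Σxy = 12578.2, Σx² = 10345
Sxx = Σx² − (Σx)²/n = 10345 − 9881.285714 = 463.714286
Sxy = Σxy − (Σx)(Σy)/n = 12578.2 − 12113.028571 = 465.171429
b = Sxy/Sxx = 465.171429/463.714286 = 1.003142
a = ȳ − b·x̄ = 46.057143 − 1.003142·37.571429 = 8.367652
Set a + b·x = 51.6: x = (51.6 − 8.367652) / 1.003142 = 43.096923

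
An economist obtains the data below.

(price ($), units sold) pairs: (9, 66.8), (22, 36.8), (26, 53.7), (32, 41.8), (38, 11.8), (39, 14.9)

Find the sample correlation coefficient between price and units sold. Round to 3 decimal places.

n = 6, Σx = 166, Σy = 225.8, Σxy = 5174.1, Σx² = 5230, Σy² = 10808.66
Sxx = Σx² − (Σx)²/n = 5230 − 4592.666667 = 637.333333
Sxy = Σxy − (Σx)(Σy)/n = 5174.1 − 6247.133333 = -1073.033333
Syy = Σy² − (Σy)²/n = 10808.66 − 8497.606667 = 2311.053333
r = Sxy/√(Sxx·Syy) = -1073.033333/√(1472911.324444) = -1073.033333/1213.635581 = -0.884148

-0.884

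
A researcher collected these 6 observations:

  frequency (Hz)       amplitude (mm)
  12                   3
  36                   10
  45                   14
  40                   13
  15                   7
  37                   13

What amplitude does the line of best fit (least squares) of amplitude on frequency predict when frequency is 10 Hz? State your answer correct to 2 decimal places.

3.85

n = 6, Σx = 185, Σy = 60, Σxy = 2132, Σx² = 6659
Sxx = Σx² − (Σx)²/n = 6659 − 5704.166667 = 954.833333
Sxy = Σxy − (Σx)(Σy)/n = 2132 − 1850 = 282
b = Sxy/Sxx = 282/954.833333 = 0.295340
a = ȳ − b·x̄ = 10 − 0.295340·30.833333 = 0.893699
ŷ(10) = a + b·10 = 0.893699 + 0.295340·10 = 3.847094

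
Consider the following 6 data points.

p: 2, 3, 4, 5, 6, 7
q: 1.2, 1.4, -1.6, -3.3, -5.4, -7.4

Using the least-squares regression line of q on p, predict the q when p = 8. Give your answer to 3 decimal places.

-9.027

n = 6, Σx = 27, Σy = -15.1, Σxy = -100.5, Σx² = 139
Sxx = Σx² − (Σx)²/n = 139 − 121.5 = 17.5
Sxy = Σxy − (Σx)(Σy)/n = -100.5 − (-67.95) = -32.55
b = Sxy/Sxx = -32.55/17.5 = -1.86
a = ȳ − b·x̄ = -2.516667 − (-1.86)·4.5 = 5.853333
ŷ(8) = a + b·8 = 5.853333 + (-1.86)·8 = -9.026667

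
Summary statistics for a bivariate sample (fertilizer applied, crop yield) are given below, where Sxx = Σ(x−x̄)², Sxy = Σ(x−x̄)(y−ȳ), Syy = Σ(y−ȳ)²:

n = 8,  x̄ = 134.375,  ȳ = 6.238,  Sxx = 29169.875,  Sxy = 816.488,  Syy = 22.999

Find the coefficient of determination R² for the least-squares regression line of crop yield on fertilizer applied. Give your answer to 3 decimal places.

R² = Sxy²/(Sxx·Syy) = (816.488)²/(29169.875·22.999) = 0.993702

0.994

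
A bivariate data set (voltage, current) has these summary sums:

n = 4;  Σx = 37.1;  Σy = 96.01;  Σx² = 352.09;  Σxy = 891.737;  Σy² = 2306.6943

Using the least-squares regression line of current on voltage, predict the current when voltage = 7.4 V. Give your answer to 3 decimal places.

Sxx = Σx² − (Σx)²/n = 352.09 − 344.1025 = 7.9875
Sxy = Σxy − (Σx)(Σy)/n = 891.737 − 890.49275 = 1.24425
b = Sxy/Sxx = 1.24425/7.9875 = 0.155775
a = ȳ − b·x̄ = 24.0025 − 0.155775·9.275 = 22.557690
ŷ(7.4) = a + b·7.4 = 22.557690 + 0.155775·7.4 = 23.710423

23.710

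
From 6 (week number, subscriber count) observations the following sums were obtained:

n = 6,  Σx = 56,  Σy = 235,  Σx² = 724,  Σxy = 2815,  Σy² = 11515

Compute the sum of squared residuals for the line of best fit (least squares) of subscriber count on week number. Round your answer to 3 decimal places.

391.283

Sxx = Σx² − (Σx)²/n = 724 − 522.666667 = 201.333333
Sxy = Σxy − (Σx)(Σy)/n = 2815 − 2193.333333 = 621.666667
Syy = Σy² − (Σy)²/n = 11515 − 9204.166667 = 2310.833333
b = Sxy/Sxx = 621.666667/201.333333 = 3.087748
SSE = Syy − b·Sxy = 2310.833333 − 3.087748·621.666667 = 391.283113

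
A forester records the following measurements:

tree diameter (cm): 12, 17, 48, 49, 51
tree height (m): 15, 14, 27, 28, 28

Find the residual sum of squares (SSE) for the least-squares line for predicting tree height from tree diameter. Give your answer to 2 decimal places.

n = 5, Σx = 177, Σy = 112, Σxy = 4514, Σx² = 7739, Σy² = 2718
Sxx = Σx² − (Σx)²/n = 7739 − 6265.8 = 1473.2
Sxy = Σxy − (Σx)(Σy)/n = 4514 − 3964.8 = 549.2
Syy = Σy² − (Σy)²/n = 2718 − 2508.8 = 209.2
b = Sxy/Sxx = 549.2/1473.2 = 0.372794
SSE = Syy − b·Sxy = 209.2 − 0.372794·549.2 = 4.461580

4.46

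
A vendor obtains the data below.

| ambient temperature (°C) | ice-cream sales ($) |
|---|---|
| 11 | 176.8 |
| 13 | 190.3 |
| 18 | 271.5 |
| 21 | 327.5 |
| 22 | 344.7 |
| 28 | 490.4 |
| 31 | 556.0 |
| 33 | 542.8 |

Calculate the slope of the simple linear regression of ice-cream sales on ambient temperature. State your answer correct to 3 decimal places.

18.569

n = 8, Σx = 177, Σy = 2900, Σxy = 72646.2, Σx² = 4373
Sxx = Σx² − (Σx)²/n = 4373 − 3916.125 = 456.875
Sxy = Σxy − (Σx)(Σy)/n = 72646.2 − 64162.5 = 8483.7
b = Sxy/Sxx = 8483.7/456.875 = 18.568974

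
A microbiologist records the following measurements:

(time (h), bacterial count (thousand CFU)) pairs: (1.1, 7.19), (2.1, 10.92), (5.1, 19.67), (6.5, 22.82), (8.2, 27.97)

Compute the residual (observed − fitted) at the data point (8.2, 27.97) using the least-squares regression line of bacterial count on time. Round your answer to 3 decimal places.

n = 5, Σx = 23, Σy = 88.57, Σxy = 508.842, Σx² = 141.12
Sxx = Σx² − (Σx)²/n = 141.12 − 105.8 = 35.32
Sxy = Σxy − (Σx)(Σy)/n = 508.842 − 407.422 = 101.42
b = Sxy/Sxx = 101.42/35.32 = 2.871461
a = ȳ − b·x̄ = 17.714 − 2.871461·4.6 = 4.505280
ŷ(8.2) = 4.505280 + 2.871461·8.2 = 28.051259
residual = y − ŷ = 27.97 − 28.051259 = -0.081259

-0.081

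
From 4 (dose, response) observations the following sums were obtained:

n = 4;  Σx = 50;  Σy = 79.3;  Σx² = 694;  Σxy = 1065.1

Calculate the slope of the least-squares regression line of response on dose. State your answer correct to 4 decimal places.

Sxx = Σx² − (Σx)²/n = 694 − 625 = 69
Sxy = Σxy − (Σx)(Σy)/n = 1065.1 − 991.25 = 73.85
b = Sxy/Sxx = 73.85/69 = 1.070290

1.0703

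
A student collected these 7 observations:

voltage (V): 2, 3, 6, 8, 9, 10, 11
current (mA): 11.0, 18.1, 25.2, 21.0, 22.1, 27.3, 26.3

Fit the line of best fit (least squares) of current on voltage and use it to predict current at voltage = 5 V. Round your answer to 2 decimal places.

n = 7, Σx = 49, Σy = 151, Σxy = 1156.7, Σx² = 415
Sxx = Σx² − (Σx)²/n = 415 − 343 = 72
Sxy = Σxy − (Σx)(Σy)/n = 1156.7 − 1057 = 99.7
b = Sxy/Sxx = 99.7/72 = 1.384722
a = ȳ − b·x̄ = 21.571429 − 1.384722·7 = 11.878373
ŷ(5) = a + b·5 = 11.878373 + 1.384722·5 = 18.801984

18.80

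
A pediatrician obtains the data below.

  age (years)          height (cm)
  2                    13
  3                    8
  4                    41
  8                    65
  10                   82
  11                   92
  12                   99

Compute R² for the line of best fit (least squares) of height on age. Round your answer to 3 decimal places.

n = 7, Σx = 50, Σy = 400, Σxy = 3754, Σx² = 458, Σy² = 31128
Sxx = Σx² − (Σx)²/n = 458 − 357.142857 = 100.857143
Sxy = Σxy − (Σx)(Σy)/n = 3754 − 2857.142857 = 896.857143
Syy = Σy² − (Σy)²/n = 31128 − 22857.142857 = 8270.857143
R² = Sxy²/(Sxx·Syy) = (896.857143)²/(100.857143·8270.857143) = 0.964249

0.964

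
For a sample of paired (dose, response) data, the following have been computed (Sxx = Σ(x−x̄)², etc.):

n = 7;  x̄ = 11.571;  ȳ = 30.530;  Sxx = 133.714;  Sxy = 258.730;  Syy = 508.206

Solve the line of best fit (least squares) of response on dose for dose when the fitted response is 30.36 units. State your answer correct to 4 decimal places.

11.4831

b = Sxy/Sxx = 258.73/133.714 = 1.934951
a = ȳ − b·x̄ = 30.53 − 1.934951·11.571 = 8.140685
Set a + b·x = 30.36: x = (30.36 − 8.140685) / 1.934951 = 11.483142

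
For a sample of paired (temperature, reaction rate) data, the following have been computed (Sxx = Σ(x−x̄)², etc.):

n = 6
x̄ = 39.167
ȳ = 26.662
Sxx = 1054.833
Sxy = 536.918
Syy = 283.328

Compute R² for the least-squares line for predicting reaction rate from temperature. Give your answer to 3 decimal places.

R² = Sxy²/(Sxx·Syy) = (536.918)²/(1054.833·283.328) = 0.964590

0.965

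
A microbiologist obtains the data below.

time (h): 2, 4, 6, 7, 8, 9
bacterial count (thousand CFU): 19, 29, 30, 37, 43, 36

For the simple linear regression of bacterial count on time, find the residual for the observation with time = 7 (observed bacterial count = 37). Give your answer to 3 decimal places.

1.814

n = 6, Σx = 36, Σy = 194, Σxy = 1261, Σx² = 250
Sxx = Σx² − (Σx)²/n = 250 − 216 = 34
Sxy = Σxy − (Σx)(Σy)/n = 1261 − 1164 = 97
b = Sxy/Sxx = 97/34 = 2.852941
a = ȳ − b·x̄ = 32.333333 − 2.852941·6 = 15.215686
ŷ(7) = 15.215686 + 2.852941·7 = 35.186275
residual = y − ŷ = 37 − 35.186275 = 1.813725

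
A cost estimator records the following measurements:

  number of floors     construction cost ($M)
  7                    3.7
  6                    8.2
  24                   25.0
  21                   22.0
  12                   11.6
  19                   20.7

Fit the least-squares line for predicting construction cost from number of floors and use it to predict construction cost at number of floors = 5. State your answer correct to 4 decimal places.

n = 6, Σx = 89, Σy = 91.2, Σxy = 1669.6, Σx² = 1607
Sxx = Σx² − (Σx)²/n = 1607 − 1320.166667 = 286.833333
Sxy = Σxy − (Σx)(Σy)/n = 1669.6 − 1352.8 = 316.8
b = Sxy/Sxx = 316.8/286.833333 = 1.104474
a = ȳ − b·x̄ = 15.2 − 1.104474·14.833333 = -1.183033
ŷ(5) = a + b·5 = -1.183033 + 1.104474·5 = 4.339338

4.3393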